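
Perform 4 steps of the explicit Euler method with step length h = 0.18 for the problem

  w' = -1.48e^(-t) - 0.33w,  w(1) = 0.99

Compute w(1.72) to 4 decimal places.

0.4995

Euler: w_{n+1} = w_n + h·f(t_n, w_n).
t=1.000000, w=0.990000: f=-0.871162 → w ← 0.990000 + 0.18·(-0.871162) = 0.833191
t=1.180000, w=0.833191: f=-0.729726 → w ← 0.833191 + 0.18·(-0.729726) = 0.701840
t=1.360000, w=0.701840: f=-0.611465 → w ← 0.701840 + 0.18·(-0.611465) = 0.591777
t=1.540000, w=0.591777: f=-0.512570 → w ← 0.591777 + 0.18·(-0.512570) = 0.499514
w(1.72) ≈ 0.4995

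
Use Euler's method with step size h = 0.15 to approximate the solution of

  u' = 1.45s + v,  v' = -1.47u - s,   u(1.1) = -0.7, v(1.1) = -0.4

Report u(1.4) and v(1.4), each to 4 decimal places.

-0.3105, -0.4833

Euler on (u,v): u_{n+1} = u_n + h·u', v_{n+1} = v_n + h·v'.
1.100000: (-0.700000, -0.400000); f=(1.195000, -0.071000) → (-0.520750, -0.410650)
1.250000: (-0.520750, -0.410650); f=(1.401850, -0.484497) → (-0.310473, -0.483325)
(u(1.4), v(1.4)) ≈ (-0.3105, -0.4833)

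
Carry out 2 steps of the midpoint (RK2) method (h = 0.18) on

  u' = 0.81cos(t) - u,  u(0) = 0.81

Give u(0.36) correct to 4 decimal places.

Midpoint: k1 = f(t_n, u_n); k2 = f(t_n + h/2, u_n + (h/2)·k1); u_{n+1} = u_n + h·k2.
t=0.000000, u=0.810000:
  k1 = f(0.000000, 0.810000) = 0.000000
  k2 = f(0.090000, 0.810000) = -0.003278
  u ← 0.810000 + 0.18·(-0.003278) = 0.809410
t=0.180000, u=0.809410:
  k1 = f(0.180000, 0.809410) = -0.012497
  k2 = f(0.270000, 0.808285) = -0.027631
  u ← 0.809410 + 0.18·(-0.027631) = 0.804436
u(0.36) ≈ 0.8044

0.8044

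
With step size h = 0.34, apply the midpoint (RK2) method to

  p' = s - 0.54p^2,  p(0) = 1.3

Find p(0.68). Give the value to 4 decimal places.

1.0841

Midpoint: k1 = f(s_n, p_n); k2 = f(s_n + h/2, p_n + (h/2)·k1); p_{n+1} = p_n + h·k2.
s=0.000000, p=1.300000:
  k1 = f(0.000000, 1.300000) = -0.912600
  k2 = f(0.170000, 1.144858) = -0.537778
  p ← 1.300000 + 0.34·(-0.537778) = 1.117156
s=0.340000, p=1.117156:
  k1 = f(0.340000, 1.117156) = -0.333940
  k2 = f(0.510000, 1.060386) = -0.097186
  p ← 1.117156 + 0.34·(-0.097186) = 1.084112
p(0.68) ≈ 1.0841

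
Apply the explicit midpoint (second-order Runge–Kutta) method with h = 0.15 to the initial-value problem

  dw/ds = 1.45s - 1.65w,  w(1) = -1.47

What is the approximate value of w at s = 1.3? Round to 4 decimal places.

-0.5040

Midpoint: k1 = f(s_n, w_n); k2 = f(s_n + h/2, w_n + (h/2)·k1); w_{n+1} = w_n + h·k2.
s=1.000000, w=-1.470000:
  k1 = f(1.000000, -1.470000) = 3.875500
  k2 = f(1.075000, -1.179337) = 3.504657
  w ← -1.470000 + 0.15·3.504657 = -0.944301
s=1.150000, w=-0.944301:
  k1 = f(1.150000, -0.944301) = 3.225597
  k2 = f(1.225000, -0.702382) = 2.935180
  w ← -0.944301 + 0.15·2.935180 = -0.504025
w(1.3) ≈ -0.5040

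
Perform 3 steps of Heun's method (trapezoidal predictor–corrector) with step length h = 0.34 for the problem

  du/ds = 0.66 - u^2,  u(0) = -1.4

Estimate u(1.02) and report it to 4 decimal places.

Heun: k1 = f(s_n, u_n); k2 = f(s_n + h, u_n + h·k1); u_{n+1} = u_n + (h/2)·(k1 + k2).
s=0.000000, u=-1.400000:
  k1 = f(0.000000, -1.400000) = -1.300000
  k2 = f(0.340000, -1.842000) = -2.732964
  u ← -1.400000 + (0.34/2)·(-1.300000 + (-2.732964)) = -2.085604
s=0.340000, u=-2.085604:
  k1 = f(0.340000, -2.085604) = -3.689744
  k2 = f(0.680000, -3.340117) = -10.496379
  u ← -2.085604 + (0.34/2)·(-3.689744 + (-10.496379)) = -4.497245
s=0.680000, u=-4.497245:
  k1 = f(0.680000, -4.497245) = -19.565211
  k2 = f(1.020000, -11.149416) = -123.649487
  u ← -4.497245 + (0.34/2)·(-19.565211 + (-123.649487)) = -28.843743
u(1.02) ≈ -28.8437

-28.8437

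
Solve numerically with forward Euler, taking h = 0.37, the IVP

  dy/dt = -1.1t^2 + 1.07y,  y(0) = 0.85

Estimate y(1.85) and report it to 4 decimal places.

2.3276

Euler: y_{n+1} = y_n + h·f(t_n, y_n).
t=0.000000, y=0.850000: f=0.909500 → y ← 0.850000 + 0.37·0.909500 = 1.186515
t=0.370000, y=1.186515: f=1.118981 → y ← 1.186515 + 0.37·1.118981 = 1.600538
t=0.740000, y=1.600538: f=1.110216 → y ← 1.600538 + 0.37·1.110216 = 2.011318
t=1.110000, y=2.011318: f=0.796800 → y ← 2.011318 + 0.37·0.796800 = 2.306134
t=1.480000, y=2.306134: f=0.058123 → y ← 2.306134 + 0.37·0.058123 = 2.327639
y(1.85) ≈ 2.3276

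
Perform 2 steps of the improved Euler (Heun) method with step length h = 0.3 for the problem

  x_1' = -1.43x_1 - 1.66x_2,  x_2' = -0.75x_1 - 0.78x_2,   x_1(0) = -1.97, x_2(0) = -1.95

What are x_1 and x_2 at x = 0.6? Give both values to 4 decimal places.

Heun on (x_1,x_2): k1 = f(x_n, state_n); k2 = f(x_n + h, state_n + h·k1); state_{n+1} = state_n + (h/2)·(k1 + k2).
0.000000: (-1.970000, -1.950000)
  k1 = (6.054100, 2.998500)
  predictor → (-0.153770, -1.050450)
  k2 = (1.963638, 0.934679)
  → (-0.767339, -1.360023)
0.300000: (-0.767339, -1.360023)
  k1 = (3.354934, 1.636323)
  predictor → (0.239141, -0.869126)
  k2 = (1.100779, 0.498563)
  → (-0.098982, -1.039790)
(x_1(0.6), x_2(0.6)) ≈ (-0.0990, -1.0398)

-0.0990, -1.0398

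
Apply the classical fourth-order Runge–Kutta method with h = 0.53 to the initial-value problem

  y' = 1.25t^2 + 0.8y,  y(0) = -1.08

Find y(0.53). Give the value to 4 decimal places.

-1.5809

RK4: k1 = f(t_n, y_n); k2 = f(t_n + h/2, y_n + (h/2)·k1); k3 = f(t_n + h/2, y_n + (h/2)·k2); k4 = f(t_n + h, y_n + h·k3); y_{n+1} = y_n + (h/6)·(k1 + 2k2 + 2k3 + k4).
t=0.000000, y=-1.080000:
  k1 = f(0.000000, -1.080000) = -0.864000
  k2 = f(0.265000, -1.308960) = -0.959387
  k3 = f(0.265000, -1.334237) = -0.979609
  k4 = f(0.530000, -1.599193) = -0.928229
  y ← -1.080000 + (0.53/6)·(k1 + 2k2 + 2k3 + k4) = -1.580869
y(0.53) ≈ -1.5809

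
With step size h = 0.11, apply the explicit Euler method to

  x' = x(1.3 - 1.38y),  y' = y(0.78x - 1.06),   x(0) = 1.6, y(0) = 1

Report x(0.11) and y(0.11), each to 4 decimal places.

Euler on (x,y): x_{n+1} = x_n + h·x', y_{n+1} = y_n + h·y'.
0.000000: (1.600000, 1.000000); f=(-0.128000, 0.188000) → (1.585920, 1.020680)
(x(0.11), y(0.11)) ≈ (1.5859, 1.0207)

1.5859, 1.0207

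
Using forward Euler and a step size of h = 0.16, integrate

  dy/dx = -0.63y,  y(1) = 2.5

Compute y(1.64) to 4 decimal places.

1.6344

Euler: y_{n+1} = y_n + h·f(x_n, y_n).
x=1.000000, y=2.500000: f=-1.575000 → y ← 2.500000 + 0.16·(-1.575000) = 2.248000
x=1.160000, y=2.248000: f=-1.416240 → y ← 2.248000 + 0.16·(-1.416240) = 2.021402
x=1.320000, y=2.021402: f=-1.273483 → y ← 2.021402 + 0.16·(-1.273483) = 1.817644
x=1.480000, y=1.817644: f=-1.145116 → y ← 1.817644 + 0.16·(-1.145116) = 1.634426
y(1.64) ≈ 1.6344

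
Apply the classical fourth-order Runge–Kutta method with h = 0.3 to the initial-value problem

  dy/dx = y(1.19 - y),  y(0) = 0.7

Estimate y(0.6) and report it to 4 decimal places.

RK4: k1 = f(x_n, y_n); k2 = f(x_n + h/2, y_n + (h/2)·k1); k3 = f(x_n + h/2, y_n + (h/2)·k2); k4 = f(x_n + h, y_n + h·k3); y_{n+1} = y_n + (h/6)·(k1 + 2k2 + 2k3 + k4).
x=0.000000, y=0.700000:
  k1 = f(0.000000, 0.700000) = 0.343000
  k2 = f(0.150000, 0.751450) = 0.329548
  k3 = f(0.150000, 0.749432) = 0.330176
  k4 = f(0.300000, 0.799053) = 0.312387
  y ← 0.700000 + (0.3/6)·(k1 + 2k2 + 2k3 + k4) = 0.798742
x=0.300000, y=0.798742:
  k1 = f(0.300000, 0.798742) = 0.312514
  k2 = f(0.450000, 0.845619) = 0.291215
  k3 = f(0.450000, 0.842424) = 0.292806
  k4 = f(0.600000, 0.886584) = 0.269004
  y ← 0.798742 + (0.3/6)·(k1 + 2k2 + 2k3 + k4) = 0.886220
y(0.6) ≈ 0.8862

0.8862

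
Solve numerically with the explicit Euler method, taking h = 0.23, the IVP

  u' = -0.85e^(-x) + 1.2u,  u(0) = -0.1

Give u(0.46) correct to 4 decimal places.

Euler: u_{n+1} = u_n + h·f(x_n, u_n).
x=0.000000, u=-0.100000: f=-0.970000 → u ← -0.100000 + 0.23·(-0.970000) = -0.323100
x=0.230000, u=-0.323100: f=-1.063074 → u ← -0.323100 + 0.23·(-1.063074) = -0.567607
u(0.46) ≈ -0.5676

-0.5676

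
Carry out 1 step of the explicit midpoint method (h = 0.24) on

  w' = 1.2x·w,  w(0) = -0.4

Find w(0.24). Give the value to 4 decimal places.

Midpoint: k1 = f(x_n, w_n); k2 = f(x_n + h/2, w_n + (h/2)·k1); w_{n+1} = w_n + h·k2.
x=0.000000, w=-0.400000:
  k1 = f(0.000000, -0.400000) = 0.000000
  k2 = f(0.120000, -0.400000) = -0.057600
  w ← -0.400000 + 0.24·(-0.057600) = -0.413824
w(0.24) ≈ -0.4138

-0.4138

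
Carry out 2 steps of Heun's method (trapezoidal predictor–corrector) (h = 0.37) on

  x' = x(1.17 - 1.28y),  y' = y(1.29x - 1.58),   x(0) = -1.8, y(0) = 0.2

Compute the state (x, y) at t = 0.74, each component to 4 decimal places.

-4.0646, 0.1426

Heun on (x,y): k1 = f(t_n, state_n); k2 = f(t_n + h, state_n + h·k1); state_{n+1} = state_n + (h/2)·(k1 + k2).
0.000000: (-1.800000, 0.200000)
  k1 = (-1.645200, -0.780400)
  predictor → (-2.408724, -0.088748)
  k2 = (-3.091832, 0.415984)
  → (-2.676351, 0.132583)
0.370000: (-2.676351, 0.132583)
  k1 = (-2.677137, -0.667224)
  predictor → (-3.666891, -0.114290)
  k2 = (-4.826695, 0.721201)
  → (-4.064560, 0.142569)
(x(0.74), y(0.74)) ≈ (-4.0646, 0.1426)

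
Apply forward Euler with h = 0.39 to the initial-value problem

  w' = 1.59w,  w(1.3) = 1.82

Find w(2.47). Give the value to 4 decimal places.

Euler: w_{n+1} = w_n + h·f(s_n, w_n).
s=1.300000, w=1.820000: f=2.893800 → w ← 1.820000 + 0.39·2.893800 = 2.948582
s=1.690000, w=2.948582: f=4.688245 → w ← 2.948582 + 0.39·4.688245 = 4.776998
s=2.080000, w=4.776998: f=7.595426 → w ← 4.776998 + 0.39·7.595426 = 7.739214
w(2.47) ≈ 7.7392

7.7392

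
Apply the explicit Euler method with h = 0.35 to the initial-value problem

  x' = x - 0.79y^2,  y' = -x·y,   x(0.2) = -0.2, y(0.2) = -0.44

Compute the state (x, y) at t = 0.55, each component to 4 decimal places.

-0.3235, -0.4708

Euler on (x,y): x_{n+1} = x_n + h·x', y_{n+1} = y_n + h·y'.
0.200000: (-0.200000, -0.440000); f=(-0.352944, -0.088000) → (-0.323530, -0.470800)
(x(0.55), y(0.55)) ≈ (-0.3235, -0.4708)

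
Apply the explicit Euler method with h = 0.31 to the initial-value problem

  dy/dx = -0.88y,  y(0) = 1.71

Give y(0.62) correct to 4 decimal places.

Euler: y_{n+1} = y_n + h·f(x_n, y_n).
x=0.000000, y=1.710000: f=-1.504800 → y ← 1.710000 + 0.31·(-1.504800) = 1.243512
x=0.310000, y=1.243512: f=-1.094291 → y ← 1.243512 + 0.31·(-1.094291) = 0.904282
y(0.62) ≈ 0.9043

0.9043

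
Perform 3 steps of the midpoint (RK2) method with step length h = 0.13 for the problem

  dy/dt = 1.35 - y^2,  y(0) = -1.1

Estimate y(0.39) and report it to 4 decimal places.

Midpoint: k1 = f(t_n, y_n); k2 = f(t_n + h/2, y_n + (h/2)·k1); y_{n+1} = y_n + h·k2.
t=0.000000, y=-1.100000:
  k1 = f(0.000000, -1.100000) = 0.140000
  k2 = f(0.065000, -1.090900) = 0.159937
  y ← -1.100000 + 0.13·0.159937 = -1.079208
t=0.130000, y=-1.079208:
  k1 = f(0.130000, -1.079208) = 0.185310
  k2 = f(0.195000, -1.067163) = 0.211163
  y ← -1.079208 + 0.13·0.211163 = -1.051757
t=0.260000, y=-1.051757:
  k1 = f(0.260000, -1.051757) = 0.243807
  k2 = f(0.325000, -1.035909) = 0.276892
  y ← -1.051757 + 0.13·0.276892 = -1.015761
y(0.39) ≈ -1.0158

-1.0158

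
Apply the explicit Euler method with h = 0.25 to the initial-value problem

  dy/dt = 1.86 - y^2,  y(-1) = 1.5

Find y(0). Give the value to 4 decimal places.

Euler: y_{n+1} = y_n + h·f(t_n, y_n).
t=-1.000000, y=1.500000: f=-0.390000 → y ← 1.500000 + 0.25·(-0.390000) = 1.402500
t=-0.750000, y=1.402500: f=-0.107006 → y ← 1.402500 + 0.25·(-0.107006) = 1.375748
t=-0.500000, y=1.375748: f=-0.032684 → y ← 1.375748 + 0.25·(-0.032684) = 1.367577
t=-0.250000, y=1.367577: f=-0.010268 → y ← 1.367577 + 0.25·(-0.010268) = 1.365010
y(0) ≈ 1.3650

1.3650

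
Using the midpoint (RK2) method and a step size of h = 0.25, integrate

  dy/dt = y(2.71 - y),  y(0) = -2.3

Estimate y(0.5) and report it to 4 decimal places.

Midpoint: k1 = f(t_n, y_n); k2 = f(t_n + h/2, y_n + (h/2)·k1); y_{n+1} = y_n + h·k2.
t=0.000000, y=-2.300000:
  k1 = f(0.000000, -2.300000) = -11.523000
  k2 = f(0.125000, -3.740375) = -24.126821
  y ← -2.300000 + 0.25·(-24.126821) = -8.331705
t=0.250000, y=-8.331705:
  k1 = f(0.250000, -8.331705) = -91.996235
  k2 = f(0.375000, -19.831235) = -447.020519
  y ← -8.331705 + 0.25·(-447.020519) = -120.086835
y(0.5) ≈ -120.0868

-120.0868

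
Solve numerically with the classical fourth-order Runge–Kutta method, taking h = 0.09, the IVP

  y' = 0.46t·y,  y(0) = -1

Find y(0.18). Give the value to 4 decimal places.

RK4: k1 = f(t_n, y_n); k2 = f(t_n + h/2, y_n + (h/2)·k1); k3 = f(t_n + h/2, y_n + (h/2)·k2); k4 = f(t_n + h, y_n + h·k3); y_{n+1} = y_n + (h/6)·(k1 + 2k2 + 2k3 + k4).
t=0.000000, y=-1.000000:
  k1 = f(0.000000, -1.000000) = 0.000000
  k2 = f(0.045000, -1.000000) = -0.020700
  k3 = f(0.045000, -1.000932) = -0.020719
  k4 = f(0.090000, -1.001865) = -0.041477
  y ← -1.000000 + (0.09/6)·(k1 + 2k2 + 2k3 + k4) = -1.001865
t=0.090000, y=-1.001865:
  k1 = f(0.090000, -1.001865) = -0.041477
  k2 = f(0.135000, -1.003731) = -0.062332
  k3 = f(0.135000, -1.004670) = -0.062390
  k4 = f(0.180000, -1.007480) = -0.083419
  y ← -1.001865 + (0.09/6)·(k1 + 2k2 + 2k3 + k4) = -1.007480
y(0.18) ≈ -1.0075

-1.0075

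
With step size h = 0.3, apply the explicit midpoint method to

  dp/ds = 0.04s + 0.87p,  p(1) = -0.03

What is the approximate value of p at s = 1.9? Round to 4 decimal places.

Midpoint: k1 = f(s_n, p_n); k2 = f(s_n + h/2, p_n + (h/2)·k1); p_{n+1} = p_n + h·k2.
s=1.000000, p=-0.030000:
  k1 = f(1.000000, -0.030000) = 0.013900
  k2 = f(1.150000, -0.027915) = 0.021714
  p ← -0.030000 + 0.3·0.021714 = -0.023486
s=1.300000, p=-0.023486:
  k1 = f(1.300000, -0.023486) = 0.031567
  k2 = f(1.450000, -0.018751) = 0.041687
  p ← -0.023486 + 0.3·0.041687 = -0.010980
s=1.600000, p=-0.010980:
  k1 = f(1.600000, -0.010980) = 0.054448
  k2 = f(1.750000, -0.002813) = 0.067553
  p ← -0.010980 + 0.3·0.067553 = 0.009286
p(1.9) ≈ 0.0093

0.0093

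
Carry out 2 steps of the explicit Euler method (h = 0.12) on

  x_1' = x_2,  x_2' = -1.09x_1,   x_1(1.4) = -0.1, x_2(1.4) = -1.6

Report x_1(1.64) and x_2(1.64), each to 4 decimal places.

Euler on (x_1,x_2): x_1_{n+1} = x_1_n + h·x_1', x_2_{n+1} = x_2_n + h·x_2'.
1.400000: (-0.100000, -1.600000); f=(-1.600000, 0.109000) → (-0.292000, -1.586920)
1.520000: (-0.292000, -1.586920); f=(-1.586920, 0.318280) → (-0.482430, -1.548726)
(x_1(1.64), x_2(1.64)) ≈ (-0.4824, -1.5487)

-0.4824, -1.5487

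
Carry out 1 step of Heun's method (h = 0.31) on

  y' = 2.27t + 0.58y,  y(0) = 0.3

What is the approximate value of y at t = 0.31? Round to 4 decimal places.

Heun: k1 = f(t_n, y_n); k2 = f(t_n + h, y_n + h·k1); y_{n+1} = y_n + (h/2)·(k1 + k2).
t=0.000000, y=0.300000:
  k1 = f(0.000000, 0.300000) = 0.174000
  k2 = f(0.310000, 0.353940) = 0.908985
  y ← 0.300000 + (0.31/2)·(0.174000 + 0.908985) = 0.467863
y(0.31) ≈ 0.4679

0.4679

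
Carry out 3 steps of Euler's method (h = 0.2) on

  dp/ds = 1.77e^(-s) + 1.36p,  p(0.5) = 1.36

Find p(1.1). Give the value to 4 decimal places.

3.5139

Euler: p_{n+1} = p_n + h·f(s_n, p_n).
s=0.500000, p=1.360000: f=2.923159 → p ← 1.360000 + 0.2·2.923159 = 1.944632
s=0.700000, p=1.944632: f=3.523655 → p ← 1.944632 + 0.2·3.523655 = 2.649363
s=0.900000, p=2.649363: f=4.322762 → p ← 2.649363 + 0.2·4.322762 = 3.513915
p(1.1) ≈ 3.5139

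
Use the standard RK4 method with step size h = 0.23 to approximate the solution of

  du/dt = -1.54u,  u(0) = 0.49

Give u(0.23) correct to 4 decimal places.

0.3439

RK4: k1 = f(t_n, u_n); k2 = f(t_n + h/2, u_n + (h/2)·k1); k3 = f(t_n + h/2, u_n + (h/2)·k2); k4 = f(t_n + h, u_n + h·k3); u_{n+1} = u_n + (h/6)·(k1 + 2k2 + 2k3 + k4).
t=0.000000, u=0.490000:
  k1 = f(0.000000, 0.490000) = -0.754600
  k2 = f(0.115000, 0.403221) = -0.620960
  k3 = f(0.115000, 0.418590) = -0.644628
  k4 = f(0.230000, 0.341736) = -0.526273
  u ← 0.490000 + (0.23/6)·(k1 + 2k2 + 2k3 + k4) = 0.343871
u(0.23) ≈ 0.3439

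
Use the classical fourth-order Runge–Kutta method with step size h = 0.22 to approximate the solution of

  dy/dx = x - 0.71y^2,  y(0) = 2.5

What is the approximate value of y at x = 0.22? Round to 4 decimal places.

1.8180

RK4: k1 = f(x_n, y_n); k2 = f(x_n + h/2, y_n + (h/2)·k1); k3 = f(x_n + h/2, y_n + (h/2)·k2); k4 = f(x_n + h, y_n + h·k3); y_{n+1} = y_n + (h/6)·(k1 + 2k2 + 2k3 + k4).
x=0.000000, y=2.500000:
  k1 = f(0.000000, 2.500000) = -4.437500
  k2 = f(0.110000, 2.011875) = -2.763825
  k3 = f(0.110000, 2.195979) = -3.313851
  k4 = f(0.220000, 1.770953) = -2.006755
  y ← 2.500000 + (0.22/6)·(k1 + 2k2 + 2k3 + k4) = 1.818014
y(0.22) ≈ 1.8180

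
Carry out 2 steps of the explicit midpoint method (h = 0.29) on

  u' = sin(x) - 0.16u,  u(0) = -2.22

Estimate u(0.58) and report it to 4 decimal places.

Midpoint: k1 = f(x_n, u_n); k2 = f(x_n + h/2, u_n + (h/2)·k1); u_{n+1} = u_n + h·k2.
x=0.000000, u=-2.220000:
  k1 = f(0.000000, -2.220000) = 0.355200
  k2 = f(0.145000, -2.168496) = 0.491452
  u ← -2.220000 + 0.29·0.491452 = -2.077479
x=0.290000, u=-2.077479:
  k1 = f(0.290000, -2.077479) = 0.618349
  k2 = f(0.435000, -1.987818) = 0.739461
  u ← -2.077479 + 0.29·0.739461 = -1.863035
u(0.58) ≈ -1.8630

-1.8630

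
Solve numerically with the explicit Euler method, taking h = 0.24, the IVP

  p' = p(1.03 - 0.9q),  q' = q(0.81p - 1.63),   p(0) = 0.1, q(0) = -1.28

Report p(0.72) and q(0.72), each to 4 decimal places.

Euler on (p,q): p_{n+1} = p_n + h·p', q_{n+1} = q_n + h·q'.
0.000000: (0.100000, -1.280000); f=(0.218200, 1.982720) → (0.152368, -0.804147)
0.240000: (0.152368, -0.804147); f=(0.267213, 1.211514) → (0.216499, -0.513384)
0.480000: (0.216499, -0.513384); f=(0.323026, 0.746787) → (0.294025, -0.334155)
(p(0.72), q(0.72)) ≈ (0.2940, -0.3342)

0.2940, -0.3342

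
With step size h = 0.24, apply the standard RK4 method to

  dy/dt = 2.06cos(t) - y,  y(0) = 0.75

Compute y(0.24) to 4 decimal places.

RK4: k1 = f(t_n, y_n); k2 = f(t_n + h/2, y_n + (h/2)·k1); k3 = f(t_n + h/2, y_n + (h/2)·k2); k4 = f(t_n + h, y_n + h·k3); y_{n+1} = y_n + (h/6)·(k1 + 2k2 + 2k3 + k4).
t=0.000000, y=0.750000:
  k1 = f(0.000000, 0.750000) = 1.310000
  k2 = f(0.120000, 0.907200) = 1.137986
  k3 = f(0.120000, 0.886558) = 1.158627
  k4 = f(0.240000, 1.028071) = 0.972886
  y ← 0.750000 + (0.24/6)·(k1 + 2k2 + 2k3 + k4) = 1.025044
y(0.24) ≈ 1.0250

1.0250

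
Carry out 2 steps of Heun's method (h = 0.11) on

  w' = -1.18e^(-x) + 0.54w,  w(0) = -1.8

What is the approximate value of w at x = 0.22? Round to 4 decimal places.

Heun: k1 = f(x_n, w_n); k2 = f(x_n + h, w_n + h·k1); w_{n+1} = w_n + (h/2)·(k1 + k2).
x=0.000000, w=-1.800000:
  k1 = f(0.000000, -1.800000) = -2.152000
  k2 = f(0.110000, -2.036720) = -2.156913
  w ← -1.800000 + (0.11/2)·(-2.152000 + (-2.156913)) = -2.036990
x=0.110000, w=-2.036990:
  k1 = f(0.110000, -2.036990) = -2.157059
  k2 = f(0.220000, -2.274267) = -2.175076
  w ← -2.036990 + (0.11/2)·(-2.157059 + (-2.175076)) = -2.275258
w(0.22) ≈ -2.2753

-2.2753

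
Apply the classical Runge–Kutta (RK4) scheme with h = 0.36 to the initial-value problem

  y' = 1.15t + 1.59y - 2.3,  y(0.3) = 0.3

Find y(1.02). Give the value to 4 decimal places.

-1.2365

RK4: k1 = f(t_n, y_n); k2 = f(t_n + h/2, y_n + (h/2)·k1); k3 = f(t_n + h/2, y_n + (h/2)·k2); k4 = f(t_n + h, y_n + h·k3); y_{n+1} = y_n + (h/6)·(k1 + 2k2 + 2k3 + k4).
t=0.300000, y=0.300000:
  k1 = f(0.300000, 0.300000) = -1.478000
  k2 = f(0.480000, 0.033960) = -1.694004
  k3 = f(0.480000, -0.004921) = -1.755824
  k4 = f(0.660000, -0.332097) = -2.069034
  y ← 0.300000 + (0.36/6)·(k1 + 2k2 + 2k3 + k4) = -0.326801
t=0.660000, y=-0.326801:
  k1 = f(0.660000, -0.326801) = -2.060614
  k2 = f(0.840000, -0.697712) = -2.443362
  k3 = f(0.840000, -0.766606) = -2.552904
  k4 = f(1.020000, -1.245847) = -3.107896
  y ← -0.326801 + (0.36/6)·(k1 + 2k2 + 2k3 + k4) = -1.236464
y(1.02) ≈ -1.2365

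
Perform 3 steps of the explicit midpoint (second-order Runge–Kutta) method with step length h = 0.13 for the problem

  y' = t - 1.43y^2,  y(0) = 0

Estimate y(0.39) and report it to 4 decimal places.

Midpoint: k1 = f(t_n, y_n); k2 = f(t_n + h/2, y_n + (h/2)·k1); y_{n+1} = y_n + h·k2.
t=0.000000, y=0.000000:
  k1 = f(0.000000, 0.000000) = 0.000000
  k2 = f(0.065000, 0.000000) = 0.065000
  y ← 0.000000 + 0.13·0.065000 = 0.008450
t=0.130000, y=0.008450:
  k1 = f(0.130000, 0.008450) = 0.129898
  k2 = f(0.195000, 0.016893) = 0.194592
  y ← 0.008450 + 0.13·0.194592 = 0.033747
t=0.260000, y=0.033747:
  k1 = f(0.260000, 0.033747) = 0.258371
  k2 = f(0.325000, 0.050541) = 0.321347
  y ← 0.033747 + 0.13·0.321347 = 0.075522
y(0.39) ≈ 0.0755

0.0755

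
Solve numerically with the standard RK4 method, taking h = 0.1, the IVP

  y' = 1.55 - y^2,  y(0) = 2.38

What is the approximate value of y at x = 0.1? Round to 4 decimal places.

RK4: k1 = f(x_n, y_n); k2 = f(x_n + h/2, y_n + (h/2)·k1); k3 = f(x_n + h/2, y_n + (h/2)·k2); k4 = f(x_n + h, y_n + h·k3); y_{n+1} = y_n + (h/6)·(k1 + 2k2 + 2k3 + k4).
x=0.000000, y=2.380000:
  k1 = f(0.000000, 2.380000) = -4.114400
  k2 = f(0.050000, 2.174280) = -3.177494
  k3 = f(0.050000, 2.221125) = -3.383398
  k4 = f(0.100000, 2.041660) = -2.618376
  y ← 2.380000 + (0.1/6)·(k1 + 2k2 + 2k3 + k4) = 2.049091
y(0.1) ≈ 2.0491

2.0491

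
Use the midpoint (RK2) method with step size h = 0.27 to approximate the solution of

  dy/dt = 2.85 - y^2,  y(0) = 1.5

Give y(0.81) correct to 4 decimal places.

1.6647

Midpoint: k1 = f(t_n, y_n); k2 = f(t_n + h/2, y_n + (h/2)·k1); y_{n+1} = y_n + h·k2.
t=0.000000, y=1.500000:
  k1 = f(0.000000, 1.500000) = 0.600000
  k2 = f(0.135000, 1.581000) = 0.350439
  y ← 1.500000 + 0.27·0.350439 = 1.594619
t=0.270000, y=1.594619:
  k1 = f(0.270000, 1.594619) = 0.307192
  k2 = f(0.405000, 1.636089) = 0.173211
  y ← 1.594619 + 0.27·0.173211 = 1.641386
t=0.540000, y=1.641386:
  k1 = f(0.540000, 1.641386) = 0.155853
  k2 = f(0.675000, 1.662426) = 0.086340
  y ← 1.641386 + 0.27·0.086340 = 1.664698
y(0.81) ≈ 1.6647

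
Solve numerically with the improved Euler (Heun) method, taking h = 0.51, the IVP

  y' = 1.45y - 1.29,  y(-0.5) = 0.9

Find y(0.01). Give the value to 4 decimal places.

Heun: k1 = f(x_n, y_n); k2 = f(x_n + h, y_n + h·k1); y_{n+1} = y_n + (h/2)·(k1 + k2).
x=-0.500000, y=0.900000:
  k1 = f(-0.500000, 0.900000) = 0.015000
  k2 = f(0.010000, 0.907650) = 0.026092
  y ← 0.900000 + (0.51/2)·(0.015000 + 0.026092) = 0.910479
y(0.01) ≈ 0.9105

0.9105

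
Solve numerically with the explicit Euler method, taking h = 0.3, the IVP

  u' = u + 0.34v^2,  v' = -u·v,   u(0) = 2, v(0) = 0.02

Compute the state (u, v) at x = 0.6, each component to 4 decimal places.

Euler on (u,v): u_{n+1} = u_n + h·u', v_{n+1} = v_n + h·v'.
0.000000: (2.000000, 0.020000); f=(2.000136, -0.040000) → (2.600041, 0.008000)
0.300000: (2.600041, 0.008000); f=(2.600063, -0.020800) → (3.380060, 0.001760)
(u(0.6), v(0.6)) ≈ (3.3801, 0.0018)

3.3801, 0.0018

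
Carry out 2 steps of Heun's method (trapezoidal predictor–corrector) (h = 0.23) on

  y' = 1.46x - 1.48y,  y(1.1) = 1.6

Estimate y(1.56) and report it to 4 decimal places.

Heun: k1 = f(x_n, y_n); k2 = f(x_n + h, y_n + h·k1); y_{n+1} = y_n + (h/2)·(k1 + k2).
x=1.100000, y=1.600000:
  k1 = f(1.100000, 1.600000) = -0.762000
  k2 = f(1.330000, 1.424740) = -0.166815
  y ← 1.600000 + (0.23/2)·(-0.762000 + (-0.166815)) = 1.493186
x=1.330000, y=1.493186:
  k1 = f(1.330000, 1.493186) = -0.268116
  k2 = f(1.560000, 1.431520) = 0.158951
  y ← 1.493186 + (0.23/2)·(-0.268116 + 0.158951) = 1.480632
y(1.56) ≈ 1.4806

1.4806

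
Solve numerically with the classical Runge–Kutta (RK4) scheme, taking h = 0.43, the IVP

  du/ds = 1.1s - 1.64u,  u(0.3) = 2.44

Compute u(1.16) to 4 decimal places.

1.0186

RK4: k1 = f(s_n, u_n); k2 = f(s_n + h/2, u_n + (h/2)·k1); k3 = f(s_n + h/2, u_n + (h/2)·k2); k4 = f(s_n + h, u_n + h·k3); u_{n+1} = u_n + (h/6)·(k1 + 2k2 + 2k3 + k4).
s=0.300000, u=2.440000:
  k1 = f(0.300000, 2.440000) = -3.671600
  k2 = f(0.515000, 1.650606) = -2.140494
  k3 = f(0.515000, 1.979794) = -2.680362
  k4 = f(0.730000, 1.287444) = -1.308409
  u ← 2.440000 + (0.43/6)·(k1 + 2k2 + 2k3 + k4) = 1.392110
s=0.730000, u=1.392110:
  k1 = f(0.730000, 1.392110) = -1.480060
  k2 = f(0.945000, 1.073897) = -0.721691
  k3 = f(0.945000, 1.236946) = -0.989092
  k4 = f(1.160000, 0.966800) = -0.309553
  u ← 1.392110 + (0.43/6)·(k1 + 2k2 + 2k3 + k4) = 1.018642
u(1.16) ≈ 1.0186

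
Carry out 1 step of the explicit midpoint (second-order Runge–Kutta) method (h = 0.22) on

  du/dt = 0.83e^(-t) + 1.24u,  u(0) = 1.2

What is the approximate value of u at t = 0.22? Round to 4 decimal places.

1.7605

Midpoint: k1 = f(t_n, u_n); k2 = f(t_n + h/2, u_n + (h/2)·k1); u_{n+1} = u_n + h·k2.
t=0.000000, u=1.200000:
  k1 = f(0.000000, 1.200000) = 2.318000
  k2 = f(0.110000, 1.454980) = 2.547718
  u ← 1.200000 + 0.22·2.547718 = 1.760498
u(0.22) ≈ 1.7605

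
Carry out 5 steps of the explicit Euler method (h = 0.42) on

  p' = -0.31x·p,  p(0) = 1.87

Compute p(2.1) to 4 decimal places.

1.0282

Euler: p_{n+1} = p_n + h·f(x_n, p_n).
x=0.000000, p=1.870000: f=0.000000 → p ← 1.870000 + 0.42·0.000000 = 1.870000
x=0.420000, p=1.870000: f=-0.243474 → p ← 1.870000 + 0.42·(-0.243474) = 1.767741
x=0.840000, p=1.767741: f=-0.460320 → p ← 1.767741 + 0.42·(-0.460320) = 1.574407
x=1.260000, p=1.574407: f=-0.614963 → p ← 1.574407 + 0.42·(-0.614963) = 1.316122
x=1.680000, p=1.316122: f=-0.685436 → p ← 1.316122 + 0.42·(-0.685436) = 1.028239
p(2.1) ≈ 1.0282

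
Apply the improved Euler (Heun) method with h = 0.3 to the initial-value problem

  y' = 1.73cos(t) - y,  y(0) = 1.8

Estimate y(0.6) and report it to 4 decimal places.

Heun: k1 = f(t_n, y_n); k2 = f(t_n + h, y_n + h·k1); y_{n+1} = y_n + (h/2)·(k1 + k2).
t=0.000000, y=1.800000:
  k1 = f(0.000000, 1.800000) = -0.070000
  k2 = f(0.300000, 1.779000) = -0.126268
  y ← 1.800000 + (0.3/2)·(-0.070000 + (-0.126268)) = 1.770560
t=0.300000, y=1.770560:
  k1 = f(0.300000, 1.770560) = -0.117828
  k2 = f(0.600000, 1.735212) = -0.307381
  y ← 1.770560 + (0.3/2)·(-0.117828 + (-0.307381)) = 1.706779
y(0.6) ≈ 1.7068

1.7068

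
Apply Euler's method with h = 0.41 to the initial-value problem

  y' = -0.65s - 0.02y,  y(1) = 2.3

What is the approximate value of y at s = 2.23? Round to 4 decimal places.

Euler: y_{n+1} = y_n + h·f(s_n, y_n).
s=1.000000, y=2.300000: f=-0.696000 → y ← 2.300000 + 0.41·(-0.696000) = 2.014640
s=1.410000, y=2.014640: f=-0.956793 → y ← 2.014640 + 0.41·(-0.956793) = 1.622355
s=1.820000, y=1.622355: f=-1.215447 → y ← 1.622355 + 0.41·(-1.215447) = 1.124022
y(2.23) ≈ 1.1240

1.1240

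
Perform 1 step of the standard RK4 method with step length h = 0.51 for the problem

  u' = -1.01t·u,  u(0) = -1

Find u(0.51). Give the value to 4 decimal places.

RK4: k1 = f(t_n, u_n); k2 = f(t_n + h/2, u_n + (h/2)·k1); k3 = f(t_n + h/2, u_n + (h/2)·k2); k4 = f(t_n + h, u_n + h·k3); u_{n+1} = u_n + (h/6)·(k1 + 2k2 + 2k3 + k4).
t=0.000000, u=-1.000000:
  k1 = f(0.000000, -1.000000) = 0.000000
  k2 = f(0.255000, -1.000000) = 0.257550
  k3 = f(0.255000, -0.934325) = 0.240635
  k4 = f(0.510000, -0.877276) = 0.451885
  u ← -1.000000 + (0.51/6)·(k1 + 2k2 + 2k3 + k4) = -0.876898
u(0.51) ≈ -0.8769

-0.8769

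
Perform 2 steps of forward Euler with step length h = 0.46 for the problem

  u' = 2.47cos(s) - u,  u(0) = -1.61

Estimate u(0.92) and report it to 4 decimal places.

Euler: u_{n+1} = u_n + h·f(s_n, u_n).
s=0.000000, u=-1.610000: f=4.080000 → u ← -1.610000 + 0.46·4.080000 = 0.266800
s=0.460000, u=0.266800: f=1.946450 → u ← 0.266800 + 0.46·1.946450 = 1.162167
u(0.92) ≈ 1.1622

1.1622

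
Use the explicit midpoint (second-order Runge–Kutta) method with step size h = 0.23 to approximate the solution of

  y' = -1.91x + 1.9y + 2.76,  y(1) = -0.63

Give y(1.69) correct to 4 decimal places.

-1.7862

Midpoint: k1 = f(x_n, y_n); k2 = f(x_n + h/2, y_n + (h/2)·k1); y_{n+1} = y_n + h·k2.
x=1.000000, y=-0.630000:
  k1 = f(1.000000, -0.630000) = -0.347000
  k2 = f(1.115000, -0.669905) = -0.642469
  y ← -0.630000 + 0.23·(-0.642469) = -0.777768
x=1.230000, y=-0.777768:
  k1 = f(1.230000, -0.777768) = -1.067059
  k2 = f(1.345000, -0.900480) = -1.519862
  y ← -0.777768 + 0.23·(-1.519862) = -1.127336
x=1.460000, y=-1.127336:
  k1 = f(1.460000, -1.127336) = -2.170539
  k2 = f(1.575000, -1.376948) = -2.864451
  y ← -1.127336 + 0.23·(-2.864451) = -1.786160
y(1.69) ≈ -1.7862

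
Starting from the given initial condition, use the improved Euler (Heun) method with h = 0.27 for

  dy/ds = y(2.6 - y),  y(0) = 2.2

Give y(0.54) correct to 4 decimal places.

Heun: k1 = f(s_n, y_n); k2 = f(s_n + h, y_n + h·k1); y_{n+1} = y_n + (h/2)·(k1 + k2).
s=0.000000, y=2.200000:
  k1 = f(0.000000, 2.200000) = 0.880000
  k2 = f(0.270000, 2.437600) = 0.395866
  y ← 2.200000 + (0.27/2)·(0.880000 + 0.395866) = 2.372242
s=0.270000, y=2.372242:
  k1 = f(0.270000, 2.372242) = 0.540297
  k2 = f(0.540000, 2.518122) = 0.206178
  y ← 2.372242 + (0.27/2)·(0.540297 + 0.206178) = 2.473016
y(0.54) ≈ 2.4730

2.4730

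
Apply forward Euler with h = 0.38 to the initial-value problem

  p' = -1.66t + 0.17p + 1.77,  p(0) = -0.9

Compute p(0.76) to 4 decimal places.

0.1289

Euler: p_{n+1} = p_n + h·f(t_n, p_n).
t=0.000000, p=-0.900000: f=1.617000 → p ← -0.900000 + 0.38·1.617000 = -0.285540
t=0.380000, p=-0.285540: f=1.090658 → p ← -0.285540 + 0.38·1.090658 = 0.128910
p(0.76) ≈ 0.1289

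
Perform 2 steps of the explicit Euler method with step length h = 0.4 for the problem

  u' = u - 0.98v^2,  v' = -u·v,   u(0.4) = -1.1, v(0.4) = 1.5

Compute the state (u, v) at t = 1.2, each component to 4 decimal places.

Euler on (u,v): u_{n+1} = u_n + h·u', v_{n+1} = v_n + h·v'.
0.400000: (-1.100000, 1.500000); f=(-3.305000, 1.650000) → (-2.422000, 2.160000)
0.800000: (-2.422000, 2.160000); f=(-6.994288, 5.231520) → (-5.219715, 4.252608)
(u(1.2), v(1.2)) ≈ (-5.2197, 4.2526)

-5.2197, 4.2526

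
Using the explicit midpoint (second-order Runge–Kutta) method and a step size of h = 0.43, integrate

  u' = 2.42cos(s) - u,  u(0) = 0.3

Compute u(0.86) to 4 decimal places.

Midpoint: k1 = f(s_n, u_n); k2 = f(s_n + h/2, u_n + (h/2)·k1); u_{n+1} = u_n + h·k2.
s=0.000000, u=0.300000:
  k1 = f(0.000000, 0.300000) = 2.120000
  k2 = f(0.215000, 0.755800) = 1.608483
  u ← 0.300000 + 0.43·1.608483 = 0.991648
s=0.430000, u=0.991648:
  k1 = f(0.430000, 0.991648) = 1.208049
  k2 = f(0.645000, 1.251378) = 0.682443
  u ← 0.991648 + 0.43·0.682443 = 1.285098
u(0.86) ≈ 1.2851

1.2851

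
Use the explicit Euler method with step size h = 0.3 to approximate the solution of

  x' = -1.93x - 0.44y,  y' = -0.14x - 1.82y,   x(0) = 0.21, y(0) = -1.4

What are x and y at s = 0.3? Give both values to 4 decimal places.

0.2732, -0.6444

Euler on (x,y): x_{n+1} = x_n + h·x', y_{n+1} = y_n + h·y'.
0.000000: (0.210000, -1.400000); f=(0.210700, 2.518600) → (0.273210, -0.644420)
(x(0.3), y(0.3)) ≈ (0.2732, -0.6444)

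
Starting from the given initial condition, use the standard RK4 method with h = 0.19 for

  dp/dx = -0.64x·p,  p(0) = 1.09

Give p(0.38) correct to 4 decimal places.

RK4: k1 = f(x_n, p_n); k2 = f(x_n + h/2, p_n + (h/2)·k1); k3 = f(x_n + h/2, p_n + (h/2)·k2); k4 = f(x_n + h, p_n + h·k3); p_{n+1} = p_n + (h/6)·(k1 + 2k2 + 2k3 + k4).
x=0.000000, p=1.090000:
  k1 = f(0.000000, 1.090000) = 0.000000
  k2 = f(0.095000, 1.090000) = -0.066272
  k3 = f(0.095000, 1.083704) = -0.065889
  k4 = f(0.190000, 1.077481) = -0.131022
  p ← 1.090000 + (0.19/6)·(k1 + 2k2 + 2k3 + k4) = 1.077481
x=0.190000, p=1.077481:
  k1 = f(0.190000, 1.077481) = -0.131022
  k2 = f(0.285000, 1.065034) = -0.194262
  k3 = f(0.285000, 1.059026) = -0.193166
  k4 = f(0.380000, 1.040779) = -0.253117
  p ← 1.077481 + (0.19/6)·(k1 + 2k2 + 2k3 + k4) = 1.040779
p(0.38) ≈ 1.0408

1.0408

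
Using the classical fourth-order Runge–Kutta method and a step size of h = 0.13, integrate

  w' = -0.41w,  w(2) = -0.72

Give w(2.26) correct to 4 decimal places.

RK4: k1 = f(x_n, w_n); k2 = f(x_n + h/2, w_n + (h/2)·k1); k3 = f(x_n + h/2, w_n + (h/2)·k2); k4 = f(x_n + h, w_n + h·k3); w_{n+1} = w_n + (h/6)·(k1 + 2k2 + 2k3 + k4).
x=2.000000, w=-0.720000:
  k1 = f(2.000000, -0.720000) = 0.295200
  k2 = f(2.065000, -0.700812) = 0.287333
  k3 = f(2.065000, -0.701323) = 0.287543
  k4 = f(2.130000, -0.682619) = 0.279874
  w ← -0.720000 + (0.13/6)·(k1 + 2k2 + 2k3 + k4) = -0.682629
x=2.130000, w=-0.682629:
  k1 = f(2.130000, -0.682629) = 0.279878
  k2 = f(2.195000, -0.664437) = 0.272419
  k3 = f(2.195000, -0.664922) = 0.272618
  k4 = f(2.260000, -0.647188) = 0.265347
  w ← -0.682629 + (0.13/6)·(k1 + 2k2 + 2k3 + k4) = -0.647197
w(2.26) ≈ -0.6472

-0.6472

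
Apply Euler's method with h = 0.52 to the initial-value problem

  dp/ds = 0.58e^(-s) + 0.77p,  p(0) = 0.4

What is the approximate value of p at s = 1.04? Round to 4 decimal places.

Euler: p_{n+1} = p_n + h·f(s_n, p_n).
s=0.000000, p=0.400000: f=0.888000 → p ← 0.400000 + 0.52·0.888000 = 0.861760
s=0.520000, p=0.861760: f=1.008377 → p ← 0.861760 + 0.52·1.008377 = 1.386116
p(1.04) ≈ 1.3861

1.3861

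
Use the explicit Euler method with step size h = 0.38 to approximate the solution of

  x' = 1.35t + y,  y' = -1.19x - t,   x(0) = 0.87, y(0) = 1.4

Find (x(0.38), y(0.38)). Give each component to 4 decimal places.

1.4020, 1.0066

Euler on (x,y): x_{n+1} = x_n + h·x', y_{n+1} = y_n + h·y'.
0.000000: (0.870000, 1.400000); f=(1.400000, -1.035300) → (1.402000, 1.006586)
(x(0.38), y(0.38)) ≈ (1.4020, 1.0066)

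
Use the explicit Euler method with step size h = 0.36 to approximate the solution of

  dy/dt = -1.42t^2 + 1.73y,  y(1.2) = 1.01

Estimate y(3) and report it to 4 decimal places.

Euler: y_{n+1} = y_n + h·f(t_n, y_n).
t=1.200000, y=1.010000: f=-0.297500 → y ← 1.010000 + 0.36·(-0.297500) = 0.902900
t=1.560000, y=0.902900: f=-1.893695 → y ← 0.902900 + 0.36·(-1.893695) = 0.221170
t=1.920000, y=0.221170: f=-4.852064 → y ← 0.221170 + 0.36·(-4.852064) = -1.525573
t=2.280000, y=-1.525573: f=-10.020970 → y ← -1.525573 + 0.36·(-10.020970) = -5.133122
t=2.640000, y=-5.133122: f=-18.777134 → y ← -5.133122 + 0.36·(-18.777134) = -11.892891
y(3) ≈ -11.8929

-11.8929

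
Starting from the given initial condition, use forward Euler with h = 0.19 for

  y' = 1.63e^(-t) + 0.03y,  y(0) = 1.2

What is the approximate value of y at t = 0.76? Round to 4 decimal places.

2.1898

Euler: y_{n+1} = y_n + h·f(t_n, y_n).
t=0.000000, y=1.200000: f=1.666000 → y ← 1.200000 + 0.19·1.666000 = 1.516540
t=0.190000, y=1.516540: f=1.393440 → y ← 1.516540 + 0.19·1.393440 = 1.781294
t=0.380000, y=1.781294: f=1.168133 → y ← 1.781294 + 0.19·1.168133 = 2.003239
t=0.570000, y=2.003239: f=0.981904 → y ← 2.003239 + 0.19·0.981904 = 2.189800
y(0.76) ≈ 2.1898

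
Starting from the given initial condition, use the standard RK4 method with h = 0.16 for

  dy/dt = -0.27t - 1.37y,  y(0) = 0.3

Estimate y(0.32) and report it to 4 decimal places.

RK4: k1 = f(t_n, y_n); k2 = f(t_n + h/2, y_n + (h/2)·k1); k3 = f(t_n + h/2, y_n + (h/2)·k2); k4 = f(t_n + h, y_n + h·k3); y_{n+1} = y_n + (h/6)·(k1 + 2k2 + 2k3 + k4).
t=0.000000, y=0.300000:
  k1 = f(0.000000, 0.300000) = -0.411000
  k2 = f(0.080000, 0.267120) = -0.387554
  k3 = f(0.080000, 0.268996) = -0.390124
  k4 = f(0.160000, 0.237580) = -0.368685
  y ← 0.300000 + (0.16/6)·(k1 + 2k2 + 2k3 + k4) = 0.237732
t=0.160000, y=0.237732:
  k1 = f(0.160000, 0.237732) = -0.368893
  k2 = f(0.240000, 0.208221) = -0.350062
  k3 = f(0.240000, 0.209727) = -0.352126
  k4 = f(0.320000, 0.181392) = -0.334907
  y ← 0.237732 + (0.16/6)·(k1 + 2k2 + 2k3 + k4) = 0.181514
y(0.32) ≈ 0.1815

0.1815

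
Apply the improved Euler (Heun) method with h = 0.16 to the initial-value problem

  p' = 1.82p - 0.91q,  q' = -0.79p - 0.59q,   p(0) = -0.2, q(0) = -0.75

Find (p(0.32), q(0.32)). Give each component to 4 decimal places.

-0.0937, -0.5876

Heun on (p,q): k1 = f(t_n, state_n); k2 = f(t_n + h, state_n + h·k1); state_{n+1} = state_n + (h/2)·(k1 + k2).
0.000000: (-0.200000, -0.750000)
  k1 = (0.318500, 0.600500)
  predictor → (-0.149040, -0.653920)
  k2 = (0.323814, 0.503554)
  → (-0.148615, -0.661676)
0.160000: (-0.148615, -0.661676)
  k1 = (0.331646, 0.507794)
  predictor → (-0.095552, -0.580429)
  k2 = (0.354286, 0.417939)
  → (-0.093740, -0.587617)
(p(0.32), q(0.32)) ≈ (-0.0937, -0.5876)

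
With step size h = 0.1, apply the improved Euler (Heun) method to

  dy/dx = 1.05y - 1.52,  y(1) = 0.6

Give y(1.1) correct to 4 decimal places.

0.5063

Heun: k1 = f(x_n, y_n); k2 = f(x_n + h, y_n + h·k1); y_{n+1} = y_n + (h/2)·(k1 + k2).
x=1.000000, y=0.600000:
  k1 = f(1.000000, 0.600000) = -0.890000
  k2 = f(1.100000, 0.511000) = -0.983450
  y ← 0.600000 + (0.1/2)·(-0.890000 + (-0.983450)) = 0.506327
y(1.1) ≈ 0.5063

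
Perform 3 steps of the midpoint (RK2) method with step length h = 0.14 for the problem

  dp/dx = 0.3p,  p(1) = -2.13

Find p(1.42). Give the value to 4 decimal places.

Midpoint: k1 = f(x_n, p_n); k2 = f(x_n + h/2, p_n + (h/2)·k1); p_{n+1} = p_n + h·k2.
x=1.000000, p=-2.130000:
  k1 = f(1.000000, -2.130000) = -0.639000
  k2 = f(1.070000, -2.174730) = -0.652419
  p ← -2.130000 + 0.14·(-0.652419) = -2.221339
x=1.140000, p=-2.221339:
  k1 = f(1.140000, -2.221339) = -0.666402
  k2 = f(1.210000, -2.267987) = -0.680396
  p ← -2.221339 + 0.14·(-0.680396) = -2.316594
x=1.280000, p=-2.316594:
  k1 = f(1.280000, -2.316594) = -0.694978
  k2 = f(1.350000, -2.365243) = -0.709573
  p ← -2.316594 + 0.14·(-0.709573) = -2.415934
p(1.42) ≈ -2.4159

-2.4159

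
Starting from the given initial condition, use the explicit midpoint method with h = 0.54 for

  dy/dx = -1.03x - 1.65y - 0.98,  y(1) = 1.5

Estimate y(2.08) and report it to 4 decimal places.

-0.9151

Midpoint: k1 = f(x_n, y_n); k2 = f(x_n + h/2, y_n + (h/2)·k1); y_{n+1} = y_n + h·k2.
x=1.000000, y=1.500000:
  k1 = f(1.000000, 1.500000) = -4.485000
  k2 = f(1.270000, 0.289050) = -2.765033
  y ← 1.500000 + 0.54·(-2.765033) = 0.006882
x=1.540000, y=0.006882:
  k1 = f(1.540000, 0.006882) = -2.577556
  k2 = f(1.810000, -0.689058) = -1.707355
  y ← 0.006882 + 0.54·(-1.707355) = -0.915089
y(2.08) ≈ -0.9151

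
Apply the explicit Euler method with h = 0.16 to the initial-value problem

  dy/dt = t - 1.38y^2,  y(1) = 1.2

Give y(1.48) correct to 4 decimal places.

Euler: y_{n+1} = y_n + h·f(t_n, y_n).
t=1.000000, y=1.200000: f=-0.987200 → y ← 1.200000 + 0.16·(-0.987200) = 1.042048
t=1.160000, y=1.042048: f=-0.338492 → y ← 1.042048 + 0.16·(-0.338492) = 0.987889
t=1.320000, y=0.987889: f=-0.026777 → y ← 0.987889 + 0.16·(-0.026777) = 0.983605
y(1.48) ≈ 0.9836

0.9836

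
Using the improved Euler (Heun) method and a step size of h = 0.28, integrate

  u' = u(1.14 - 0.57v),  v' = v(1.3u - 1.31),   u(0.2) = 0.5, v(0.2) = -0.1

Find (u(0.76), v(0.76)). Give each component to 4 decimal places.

0.9637, -0.0797

Heun on (u,v): k1 = f(x_n, state_n); k2 = f(x_n + h, state_n + h·k1); state_{n+1} = state_n + (h/2)·(k1 + k2).
0.200000: (0.500000, -0.100000)
  k1 = (0.598500, 0.066000)
  predictor → (0.667580, -0.081520)
  k2 = (0.792061, 0.036044)
  → (0.694679, -0.085714)
0.480000: (0.694679, -0.085714)
  k1 = (0.825873, 0.034879)
  predictor → (0.925923, -0.075948)
  k2 = (1.095636, 0.008073)
  → (0.963690, -0.079701)
(u(0.76), v(0.76)) ≈ (0.9637, -0.0797)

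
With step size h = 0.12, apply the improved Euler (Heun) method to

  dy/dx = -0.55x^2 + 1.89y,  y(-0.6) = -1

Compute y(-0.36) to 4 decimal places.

Heun: k1 = f(x_n, y_n); k2 = f(x_n + h, y_n + h·k1); y_{n+1} = y_n + (h/2)·(k1 + k2).
x=-0.600000, y=-1.000000:
  k1 = f(-0.600000, -1.000000) = -2.088000
  k2 = f(-0.480000, -1.250560) = -2.490278
  y ← -1.000000 + (0.12/2)·(-2.088000 + (-2.490278)) = -1.274697
x=-0.480000, y=-1.274697:
  k1 = f(-0.480000, -1.274697) = -2.535897
  k2 = f(-0.360000, -1.579004) = -3.055598
  y ← -1.274697 + (0.12/2)·(-2.535897 + (-3.055598)) = -1.610186
y(-0.36) ≈ -1.6102

-1.6102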